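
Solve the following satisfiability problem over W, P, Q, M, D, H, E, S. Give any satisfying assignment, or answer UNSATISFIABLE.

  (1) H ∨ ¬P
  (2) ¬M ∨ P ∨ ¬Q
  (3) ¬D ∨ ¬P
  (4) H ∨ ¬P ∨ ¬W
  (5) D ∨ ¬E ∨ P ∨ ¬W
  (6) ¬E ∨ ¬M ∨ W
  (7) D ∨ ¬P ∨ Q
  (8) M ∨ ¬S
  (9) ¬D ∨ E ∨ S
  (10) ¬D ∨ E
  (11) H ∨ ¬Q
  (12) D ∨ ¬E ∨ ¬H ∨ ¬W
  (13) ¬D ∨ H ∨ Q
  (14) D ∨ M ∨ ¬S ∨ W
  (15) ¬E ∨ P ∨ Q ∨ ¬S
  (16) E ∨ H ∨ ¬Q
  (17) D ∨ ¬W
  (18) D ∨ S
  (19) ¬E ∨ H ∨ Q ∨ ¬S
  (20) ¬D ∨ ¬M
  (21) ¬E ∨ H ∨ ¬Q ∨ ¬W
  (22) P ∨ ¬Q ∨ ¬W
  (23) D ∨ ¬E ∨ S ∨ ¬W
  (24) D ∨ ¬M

W = False, P = False, Q = True, M = False, D = True, H = True, E = True, S = False

Set W = False.
Set P = False.
Set Q = True.
  then (¬M ∨ P ∨ ¬Q) forces M = False.
  then (M ∨ ¬S) forces S = False.
  then (H ∨ ¬Q) forces H = True.
  then (D ∨ S) forces D = True.
  then (¬D ∨ E ∨ S) forces E = True.
All clauses satisfied.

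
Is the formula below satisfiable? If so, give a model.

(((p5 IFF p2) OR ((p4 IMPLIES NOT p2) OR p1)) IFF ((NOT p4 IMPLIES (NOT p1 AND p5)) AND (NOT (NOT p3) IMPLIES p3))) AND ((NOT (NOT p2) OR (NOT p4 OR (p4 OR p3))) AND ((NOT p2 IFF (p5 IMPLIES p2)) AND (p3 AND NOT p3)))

UNSATISFIABLE

Case p3 = True: the conjunct NOT p3 is False.
Case p3 = False: the conjunct p3 is False.
Both cases fail — unsatisfiable.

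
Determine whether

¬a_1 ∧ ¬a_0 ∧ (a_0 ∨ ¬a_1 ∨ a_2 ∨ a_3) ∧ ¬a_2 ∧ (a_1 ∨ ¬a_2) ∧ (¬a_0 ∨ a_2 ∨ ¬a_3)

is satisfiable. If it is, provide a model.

Unit clause (¬a_1) forces a_1 = False.
Unit clause (¬a_0) forces a_0 = False.
Unit clause (¬a_2) forces a_2 = False.
Set a_3 = True.
Check each clause:
  (¬a_1): ¬a_1 holds.
  (¬a_0): ¬a_0 holds.
  (a_0 ∨ ¬a_1 ∨ a_2 ∨ a_3): ¬a_1 holds.
  (¬a_2): ¬a_2 holds.
  (a_1 ∨ ¬a_2): ¬a_2 holds.
  (¬a_0 ∨ a_2 ∨ ¬a_3): ¬a_0 holds.
All clauses satisfied.

a_0 = False, a_1 = False, a_2 = False, a_3 = True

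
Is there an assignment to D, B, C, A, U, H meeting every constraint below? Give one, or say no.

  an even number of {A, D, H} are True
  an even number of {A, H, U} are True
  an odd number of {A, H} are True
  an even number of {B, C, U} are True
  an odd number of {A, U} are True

D: True; B: True; C: False; A: False; U: True; H: True

{A, D, H}: 2 true → even ✓
{A, H, U}: 2 true → even ✓
{A, H}: 1 true → odd ✓
{B, C, U}: 2 true → even ✓
{A, U}: 1 true → odd ✓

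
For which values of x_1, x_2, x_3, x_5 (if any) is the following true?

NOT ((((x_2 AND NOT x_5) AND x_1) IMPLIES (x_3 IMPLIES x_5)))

x_1=T, x_2=T, x_3=T, x_5=F

  NOT ((((x_2 AND NOT x_5) AND x_1) IMPLIES (x_3 IMPLIES x_5))) = True
    ((x_2 AND NOT x_5) AND x_1) IMPLIES (x_3 IMPLIES x_5) = False
      (x_2 AND NOT x_5) AND x_1 = True
        x_2 AND NOT x_5 = True
          NOT x_5 = True
      x_3 IMPLIES x_5 = False
The formula evaluates to True.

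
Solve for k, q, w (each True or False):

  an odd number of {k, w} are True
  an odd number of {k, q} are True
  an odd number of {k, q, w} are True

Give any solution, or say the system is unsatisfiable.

k = True; q = False; w = False

{k, w}: 1 true → odd ✓
{k, q}: 1 true → odd ✓
{k, q, w}: 1 true → odd ✓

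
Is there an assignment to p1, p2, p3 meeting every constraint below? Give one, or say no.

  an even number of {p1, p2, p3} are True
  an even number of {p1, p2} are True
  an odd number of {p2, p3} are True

p1: True; p2: True; p3: False

{p1, p2, p3}: 2 true → even ✓
{p1, p2}: 2 true → even ✓
{p2, p3}: 1 true → odd ✓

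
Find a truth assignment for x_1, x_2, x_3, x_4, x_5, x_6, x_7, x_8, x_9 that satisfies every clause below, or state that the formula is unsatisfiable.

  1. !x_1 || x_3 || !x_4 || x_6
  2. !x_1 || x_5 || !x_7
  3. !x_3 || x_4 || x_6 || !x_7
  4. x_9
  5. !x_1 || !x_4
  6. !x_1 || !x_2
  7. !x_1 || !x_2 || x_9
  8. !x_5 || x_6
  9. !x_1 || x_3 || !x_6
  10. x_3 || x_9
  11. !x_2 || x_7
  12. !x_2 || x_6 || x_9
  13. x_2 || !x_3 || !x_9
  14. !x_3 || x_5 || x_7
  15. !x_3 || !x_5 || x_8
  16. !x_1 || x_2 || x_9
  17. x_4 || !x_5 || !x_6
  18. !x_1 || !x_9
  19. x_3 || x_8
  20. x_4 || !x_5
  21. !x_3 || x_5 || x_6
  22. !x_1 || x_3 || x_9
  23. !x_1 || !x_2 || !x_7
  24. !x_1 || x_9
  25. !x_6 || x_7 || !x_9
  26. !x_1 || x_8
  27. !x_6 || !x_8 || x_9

Unit clause (x_9) forces x_9 = True.
In (!x_1 || !x_9) only !x_1 is left, so x_1 = False.
Set x_2 = False.
  then (x_2 || !x_3 || !x_9) forces x_3 = False.
  then (x_3 || x_8) forces x_8 = True.
Set x_4 = False.
  then (x_4 || !x_5) forces x_5 = False.
Set x_6 = False.
Set x_7 = False.
All clauses satisfied.

x_1 = False, x_2 = False, x_3 = False, x_4 = False, x_5 = False, x_6 = False, x_7 = False, x_8 = True, x_9 = True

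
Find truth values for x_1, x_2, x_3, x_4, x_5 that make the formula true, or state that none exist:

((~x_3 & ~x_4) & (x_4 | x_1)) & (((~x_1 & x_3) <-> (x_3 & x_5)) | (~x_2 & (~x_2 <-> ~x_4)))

x_1: True; x_2: False; x_3: False; x_4: False; x_5: False

  (~x_3 & ~x_4) & (x_4 | x_1) = True
    ~x_3 & ~x_4 = True
      ~x_3 = True
      ~x_4 = True
    x_4 | x_1 = True
  ((~x_1 & x_3) <-> (x_3 & x_5)) | (~x_2 & (~x_2 <-> ~x_4)) = True
    (~x_1 & x_3) <-> (x_3 & x_5) = True
      ~x_1 & x_3 = False
        ~x_1 = False
      x_3 & x_5 = False
    ~x_2 & (~x_2 <-> ~x_4) = True
      ~x_2 = True
      ~x_2 <-> ~x_4 = True
        ~x_2 = True
        ~x_4 = True
Both conjuncts True, so the formula holds.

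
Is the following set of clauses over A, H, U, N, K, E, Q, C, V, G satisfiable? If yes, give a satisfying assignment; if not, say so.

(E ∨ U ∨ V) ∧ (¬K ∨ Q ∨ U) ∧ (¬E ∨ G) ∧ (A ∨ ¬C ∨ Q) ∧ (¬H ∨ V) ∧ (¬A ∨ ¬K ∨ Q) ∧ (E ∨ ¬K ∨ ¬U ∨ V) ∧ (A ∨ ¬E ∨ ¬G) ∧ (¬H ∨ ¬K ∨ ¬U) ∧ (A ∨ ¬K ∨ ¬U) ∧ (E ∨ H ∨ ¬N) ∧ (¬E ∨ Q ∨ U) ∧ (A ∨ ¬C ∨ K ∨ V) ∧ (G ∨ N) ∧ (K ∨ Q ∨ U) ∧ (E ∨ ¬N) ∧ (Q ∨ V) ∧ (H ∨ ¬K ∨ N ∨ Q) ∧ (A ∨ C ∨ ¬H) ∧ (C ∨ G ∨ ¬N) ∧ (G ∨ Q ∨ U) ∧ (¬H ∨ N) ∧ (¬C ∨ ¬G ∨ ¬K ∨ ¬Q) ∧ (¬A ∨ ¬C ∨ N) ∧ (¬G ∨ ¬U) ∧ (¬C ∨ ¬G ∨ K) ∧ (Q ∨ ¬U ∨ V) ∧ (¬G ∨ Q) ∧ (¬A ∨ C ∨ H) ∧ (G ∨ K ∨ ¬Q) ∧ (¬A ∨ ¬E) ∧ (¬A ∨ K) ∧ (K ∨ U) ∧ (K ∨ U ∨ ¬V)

A=F, H=F, U=F, N=F, K=T, E=F, Q=T, C=F, V=T, G=T

Set A = False.
Set H = False.
Try U = True:
  (A ∨ ¬K ∨ ¬U) forces K = False.
  (¬G ∨ ¬U) forces G = False.
  (¬E ∨ G) forces E = False.
  (E ∨ H ∨ ¬N) forces N = False.
  clause (G ∨ N) is falsified — backtrack.
So U = False.
  then (K ∨ U) forces K = True.
  then (¬K ∨ Q ∨ U) forces Q = True.
Try N = True:
  (E ∨ H ∨ ¬N) forces E = True.
  (¬E ∨ G) forces G = True.
  clause (A ∨ ¬E ∨ ¬G) is falsified — backtrack.
So N = False.
  then (G ∨ N) forces G = True.
  then (¬C ∨ ¬G ∨ ¬K ∨ ¬Q) forces C = False.
  then (A ∨ ¬E ∨ ¬G) forces E = False.
  then (E ∨ U ∨ V) forces V = True.
All clauses satisfied.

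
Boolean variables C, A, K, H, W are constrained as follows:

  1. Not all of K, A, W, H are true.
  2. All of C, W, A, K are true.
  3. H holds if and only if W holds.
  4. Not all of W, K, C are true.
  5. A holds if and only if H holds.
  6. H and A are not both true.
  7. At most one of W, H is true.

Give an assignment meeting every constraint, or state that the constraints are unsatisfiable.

Case K = True:
  (2) forces C = True.
  (2) forces W = True.
  Constraint (4) is violated (W=T, K=T, C=T) — contradiction.
Case K = False:
  Constraint (2) is violated (K=F) — contradiction.
Both cases fail — unsatisfiable.

The formula is unsatisfiable.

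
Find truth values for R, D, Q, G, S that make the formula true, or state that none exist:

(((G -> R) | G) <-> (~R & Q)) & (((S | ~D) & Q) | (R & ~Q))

R = False; D = False; Q = True; G = True; S = False

  ((G -> R) | G) <-> (~R & Q) = True
    (G -> R) | G = True
      G -> R = False
    ~R & Q = True
      ~R = True
  ((S | ~D) & Q) | (R & ~Q) = True
    (S | ~D) & Q = True
      S | ~D = True
        ~D = True
    R & ~Q = False
      ~Q = False
Both conjuncts True, so the formula holds.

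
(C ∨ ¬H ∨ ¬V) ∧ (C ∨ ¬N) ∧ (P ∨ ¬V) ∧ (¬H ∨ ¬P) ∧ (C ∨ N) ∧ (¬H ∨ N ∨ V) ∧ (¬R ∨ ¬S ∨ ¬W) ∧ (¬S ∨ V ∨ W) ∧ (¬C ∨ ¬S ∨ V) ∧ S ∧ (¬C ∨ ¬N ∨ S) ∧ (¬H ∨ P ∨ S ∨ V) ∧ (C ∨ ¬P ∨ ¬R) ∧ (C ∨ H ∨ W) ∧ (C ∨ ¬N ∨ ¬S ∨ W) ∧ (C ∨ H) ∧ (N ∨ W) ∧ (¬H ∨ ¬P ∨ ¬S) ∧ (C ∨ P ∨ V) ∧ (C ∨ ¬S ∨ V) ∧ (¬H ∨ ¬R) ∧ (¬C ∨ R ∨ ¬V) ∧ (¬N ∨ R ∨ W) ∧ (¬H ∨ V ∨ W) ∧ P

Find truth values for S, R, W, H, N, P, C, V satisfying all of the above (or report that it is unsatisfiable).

S: True; R: True; W: False; H: False; N: True; P: True; C: True; V: True

Unit clause (S) forces S = True.
Unit clause (P) forces P = True.
In (¬H ∨ ¬P) only ¬H is left, so H = False.
In (C ∨ H) only C is left, so C = True.
In (¬C ∨ ¬S ∨ V) only V is left, so V = True.
In (¬C ∨ R ∨ ¬V) only R is left, so R = True.
In (¬R ∨ ¬S ∨ ¬W) only ¬W is left, so W = False.
In (N ∨ W) only N is left, so N = True.
All clauses satisfied.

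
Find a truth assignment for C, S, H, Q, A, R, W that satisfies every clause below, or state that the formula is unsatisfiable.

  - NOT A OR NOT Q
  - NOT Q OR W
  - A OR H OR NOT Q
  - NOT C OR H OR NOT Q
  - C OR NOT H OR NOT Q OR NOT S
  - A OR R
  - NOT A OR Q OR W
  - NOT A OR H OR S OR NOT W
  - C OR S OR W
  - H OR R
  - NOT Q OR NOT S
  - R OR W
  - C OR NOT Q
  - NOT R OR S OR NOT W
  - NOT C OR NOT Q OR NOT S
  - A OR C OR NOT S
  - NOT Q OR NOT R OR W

C = True, S = True, H = True, Q = False, A = True, R = False, W = True

Set C = True.
Set S = True.
  then (NOT Q OR NOT S) forces Q = False.
Set H = True.
Set A = True.
  then (NOT A OR Q OR W) forces W = True.
Set R = False.
All clauses satisfied.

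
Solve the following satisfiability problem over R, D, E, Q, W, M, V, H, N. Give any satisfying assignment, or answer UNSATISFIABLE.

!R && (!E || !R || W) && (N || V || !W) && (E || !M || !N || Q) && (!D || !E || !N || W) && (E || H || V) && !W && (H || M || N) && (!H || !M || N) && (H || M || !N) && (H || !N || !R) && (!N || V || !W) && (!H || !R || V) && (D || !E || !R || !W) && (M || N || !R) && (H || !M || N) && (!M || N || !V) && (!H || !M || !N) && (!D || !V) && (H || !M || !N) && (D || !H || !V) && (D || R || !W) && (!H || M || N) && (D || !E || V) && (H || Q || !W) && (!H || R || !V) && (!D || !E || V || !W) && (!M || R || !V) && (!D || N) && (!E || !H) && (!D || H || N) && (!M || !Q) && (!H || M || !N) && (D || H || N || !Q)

UNSATISFIABLE

Case N = True:
  (!R) forces R = False.
  (!W) forces W = False.
  If H = True:
    (!H || !M || !N) forces M = False.
    clause (!H || M || !N) is falsified.
  If H = False:
    (H || M || !N) forces M = True.
    clause (H || !M || !N) is falsified.
  Every sub-case reaches a contradiction.
Case N = False:
  (!R) forces R = False.
  (!W) forces W = False.
  (!D || N) forces D = False.
  If H = True:
    (!H || !M || N) forces M = False.
    clause (!H || M || N) is falsified.
  If H = False:
    (H || M || N) forces M = True.
    clause (H || !M || N) is falsified.
  Every sub-case reaches a contradiction.
Both cases fail, so the formula is unsatisfiable.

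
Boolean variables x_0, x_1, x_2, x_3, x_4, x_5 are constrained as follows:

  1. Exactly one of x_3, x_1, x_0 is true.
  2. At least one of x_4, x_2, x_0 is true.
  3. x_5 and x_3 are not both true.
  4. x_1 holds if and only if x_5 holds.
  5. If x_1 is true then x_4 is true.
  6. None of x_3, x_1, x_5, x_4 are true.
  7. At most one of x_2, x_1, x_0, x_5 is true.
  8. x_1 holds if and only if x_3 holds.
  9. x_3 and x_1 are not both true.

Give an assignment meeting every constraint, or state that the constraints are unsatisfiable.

x_0=T, x_1=F, x_2=F, x_3=F, x_4=F, x_5=F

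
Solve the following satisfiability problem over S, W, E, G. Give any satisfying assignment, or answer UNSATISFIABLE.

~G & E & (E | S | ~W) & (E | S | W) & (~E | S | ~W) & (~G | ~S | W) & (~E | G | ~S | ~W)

S: True, W: False, E: True, G: False

Unit clause (~G) forces G = False.
Unit clause (E) forces E = True.
Set S = True.
  then (~E | G | ~S | ~W) forces W = False.
Check each clause:
  (~G): ~G holds.
  (E): E holds.
  (E | S | ~W): E holds.
  (E | S | W): E holds.
  (~E | S | ~W): S holds.
  (~G | ~S | W): ~G holds.
  (~E | G | ~S | ~W): ~W holds.
All clauses satisfied.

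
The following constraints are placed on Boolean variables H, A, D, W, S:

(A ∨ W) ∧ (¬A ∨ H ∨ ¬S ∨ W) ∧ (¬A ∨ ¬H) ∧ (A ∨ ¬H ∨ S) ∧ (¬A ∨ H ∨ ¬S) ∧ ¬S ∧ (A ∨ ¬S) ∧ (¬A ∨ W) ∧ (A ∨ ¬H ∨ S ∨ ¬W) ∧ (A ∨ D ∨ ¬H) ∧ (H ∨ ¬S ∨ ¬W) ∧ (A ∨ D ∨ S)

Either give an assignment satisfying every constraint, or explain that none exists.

Unit clause (¬S) forces S = False.
Try H = True:
  (¬A ∨ ¬H) forces A = False.
  clause (A ∨ ¬H ∨ S) is falsified — backtrack.
So H = False.
Set A = False.
  then (A ∨ W) forces W = True.
  then (A ∨ D ∨ S) forces D = True.
All clauses satisfied.

H: False; A: False; D: True; W: True; S: False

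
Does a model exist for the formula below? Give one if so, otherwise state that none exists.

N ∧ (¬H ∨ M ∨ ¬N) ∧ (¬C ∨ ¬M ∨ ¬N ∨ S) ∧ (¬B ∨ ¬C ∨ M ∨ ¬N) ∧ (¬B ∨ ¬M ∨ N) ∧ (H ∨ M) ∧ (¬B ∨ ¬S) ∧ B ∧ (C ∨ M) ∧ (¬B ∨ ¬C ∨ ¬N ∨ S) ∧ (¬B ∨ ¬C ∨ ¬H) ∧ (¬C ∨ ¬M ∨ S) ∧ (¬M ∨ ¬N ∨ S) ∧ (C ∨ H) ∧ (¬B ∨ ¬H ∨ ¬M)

Case B = True:
  (N) forces N = True.
  (¬B ∨ ¬S) forces S = False.
  (¬B ∨ ¬C ∨ ¬N ∨ S) forces C = False.
  (C ∨ M) forces M = True.
  Clause (¬M ∨ ¬N ∨ S) is falsified — contradiction.
Case B = False:
  Clause (B) is falsified — contradiction.
Both cases fail, so the formula is unsatisfiable.

Unsatisfiable — no assignment works.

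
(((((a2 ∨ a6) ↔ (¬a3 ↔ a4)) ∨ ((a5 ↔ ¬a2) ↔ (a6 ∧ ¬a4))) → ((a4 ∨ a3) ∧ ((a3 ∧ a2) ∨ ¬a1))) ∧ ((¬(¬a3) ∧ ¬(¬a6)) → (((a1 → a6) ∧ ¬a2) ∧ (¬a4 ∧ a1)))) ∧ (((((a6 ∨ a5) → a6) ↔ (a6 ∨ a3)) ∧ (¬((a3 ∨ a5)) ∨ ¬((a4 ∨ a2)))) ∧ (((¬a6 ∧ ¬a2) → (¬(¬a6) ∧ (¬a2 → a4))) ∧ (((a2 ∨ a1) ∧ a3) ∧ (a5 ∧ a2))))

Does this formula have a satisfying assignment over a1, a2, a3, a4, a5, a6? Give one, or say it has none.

Case a2 = True: the formula simplifies to ((((¬a3 ↔ a4) ∨ (¬a5 ↔ (a6 ∧ ¬a4))) → ((a4 ∨ a3) ∧ (a3 ∨ ¬a1))) ∧ ¬((¬(¬a3) ∧ ¬(¬a6)))) ∧ (((((a6 ∨ a5) → a6) ↔ (a6 ∨ a3)) ∧ ¬((a3 ∨ a5))) ∧ (a3 ∧ a5)).
  a3 = True: the conjunct ¬((a3 ∨ a5)) becomes ¬((True ∨ a5)) = False.
  a3 = False: the conjunct a3 is False.
Case a2 = False: the conjunct a2 is False.
Both cases fail — unsatisfiable.

Unsatisfiable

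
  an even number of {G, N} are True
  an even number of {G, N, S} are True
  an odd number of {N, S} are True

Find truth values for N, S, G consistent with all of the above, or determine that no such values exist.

N = True; S = False; G = True

{G, N}: 2 true → even ✓
{G, N, S}: 2 true → even ✓
{N, S}: 1 true → odd ✓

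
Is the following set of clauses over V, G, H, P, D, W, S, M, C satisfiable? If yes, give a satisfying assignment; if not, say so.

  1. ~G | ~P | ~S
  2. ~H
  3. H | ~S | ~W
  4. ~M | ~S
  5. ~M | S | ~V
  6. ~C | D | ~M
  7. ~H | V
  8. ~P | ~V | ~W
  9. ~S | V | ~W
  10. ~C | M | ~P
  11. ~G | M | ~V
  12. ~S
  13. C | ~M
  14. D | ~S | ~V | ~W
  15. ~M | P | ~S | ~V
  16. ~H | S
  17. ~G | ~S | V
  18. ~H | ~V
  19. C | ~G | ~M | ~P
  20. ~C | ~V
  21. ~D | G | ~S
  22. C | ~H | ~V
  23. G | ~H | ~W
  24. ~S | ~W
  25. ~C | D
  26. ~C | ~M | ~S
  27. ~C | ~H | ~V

Unit clause (~H) forces H = False.
Unit clause (~S) forces S = False.
Set V = False.
Set G = False.
Set P = True.
Set D = True.
Set W = False.
Set M = False.
  then (~C | M | ~P) forces C = False.
All clauses satisfied.

V = False, G = False, H = False, P = True, D = True, W = False, S = False, M = False, C = False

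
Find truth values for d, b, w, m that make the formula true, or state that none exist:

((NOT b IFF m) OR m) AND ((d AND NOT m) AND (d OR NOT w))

d = True; b = True; w = True; m = False

  (NOT b IFF m) OR m = True
    NOT b IFF m = True
      NOT b = False
  (d AND NOT m) AND (d OR NOT w) = True
    d AND NOT m = True
      NOT m = True
    d OR NOT w = True
      NOT w = False
Both conjuncts True, so the formula holds.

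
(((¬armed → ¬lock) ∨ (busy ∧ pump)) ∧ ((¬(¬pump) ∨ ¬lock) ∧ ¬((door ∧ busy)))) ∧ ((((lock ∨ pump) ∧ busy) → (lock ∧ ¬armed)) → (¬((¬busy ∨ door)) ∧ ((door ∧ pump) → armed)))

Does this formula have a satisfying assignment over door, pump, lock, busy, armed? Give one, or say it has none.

door = False, pump = True, lock = True, busy = True, armed = False

  ((¬armed → ¬lock) ∨ (busy ∧ pump)) ∧ ((¬(¬pump) ∨ ¬lock) ∧ ¬((door ∧ busy))) = True
    (¬armed → ¬lock) ∨ (busy ∧ pump) = True
      ¬armed → ¬lock = False
        ¬armed = True
        ¬lock = False
      busy ∧ pump = True
    (¬(¬pump) ∨ ¬lock) ∧ ¬((door ∧ busy)) = True
      ¬(¬pump) ∨ ¬lock = True
        ¬(¬pump) = True
          ¬pump = False
        ¬lock = False
      ¬((door ∧ busy)) = True
        door ∧ busy = False
  (((lock ∨ pump) ∧ busy) → (lock ∧ ¬armed)) → (¬((¬busy ∨ door)) ∧ ((door ∧ pump) → armed)) = True
    ((lock ∨ pump) ∧ busy) → (lock ∧ ¬armed) = True
      (lock ∨ pump) ∧ busy = True
        lock ∨ pump = True
      lock ∧ ¬armed = True
        ¬armed = True
    ¬((¬busy ∨ door)) ∧ ((door ∧ pump) → armed) = True
      ¬((¬busy ∨ door)) = True
        ¬busy ∨ door = False
          ¬busy = False
      (door ∧ pump) → armed = True
        door ∧ pump = False
Both conjuncts True, so the formula holds.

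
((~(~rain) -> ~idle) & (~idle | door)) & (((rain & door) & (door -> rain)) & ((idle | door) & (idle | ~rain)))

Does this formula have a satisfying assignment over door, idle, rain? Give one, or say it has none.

Case door = True: the formula simplifies to (~(~rain) -> ~idle) & ((rain & rain) & (idle | ~rain)).
  rain = True: simplifies to ~idle & idle.
    idle = True: the conjunct ~idle is False.
    idle = False: the conjunct idle is False.
  rain = False: the conjunct rain is False.
Case door = False: the conjunct door is False.
Both cases fail — unsatisfiable.

Unsatisfiable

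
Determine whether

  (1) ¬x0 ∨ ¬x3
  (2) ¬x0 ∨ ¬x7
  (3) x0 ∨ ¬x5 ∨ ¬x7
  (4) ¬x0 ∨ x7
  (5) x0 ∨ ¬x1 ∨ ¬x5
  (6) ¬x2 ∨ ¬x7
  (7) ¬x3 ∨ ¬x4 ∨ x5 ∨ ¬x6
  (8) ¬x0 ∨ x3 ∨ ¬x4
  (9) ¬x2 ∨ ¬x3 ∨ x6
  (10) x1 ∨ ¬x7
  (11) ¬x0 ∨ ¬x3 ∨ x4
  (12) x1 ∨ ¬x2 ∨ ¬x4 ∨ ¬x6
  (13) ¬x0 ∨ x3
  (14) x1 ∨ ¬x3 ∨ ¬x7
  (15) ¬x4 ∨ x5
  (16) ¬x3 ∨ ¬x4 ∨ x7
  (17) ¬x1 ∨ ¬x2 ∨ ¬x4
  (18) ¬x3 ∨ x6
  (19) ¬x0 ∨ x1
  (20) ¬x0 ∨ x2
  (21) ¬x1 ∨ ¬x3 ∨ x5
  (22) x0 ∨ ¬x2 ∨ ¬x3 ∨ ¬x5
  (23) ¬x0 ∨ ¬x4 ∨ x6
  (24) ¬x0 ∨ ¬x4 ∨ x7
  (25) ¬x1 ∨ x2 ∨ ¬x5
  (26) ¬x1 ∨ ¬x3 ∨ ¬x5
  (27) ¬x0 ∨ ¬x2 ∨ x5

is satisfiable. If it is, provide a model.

x0=F, x1=F, x2=T, x3=F, x4=F, x5=F, x6=F, x7=F

Set x0 = False.
Set x1 = False.
  then (x1 ∨ ¬x7) forces x7 = False.
Set x2 = True.
Set x3 = False.
Set x4 = False.
Set x5 = False.
Set x6 = False.
All clauses satisfied.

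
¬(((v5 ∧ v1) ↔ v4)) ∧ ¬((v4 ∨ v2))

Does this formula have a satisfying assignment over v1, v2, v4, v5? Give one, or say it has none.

v1: True, v2: False, v4: False, v5: True

  ¬(((v5 ∧ v1) ↔ v4)) = True
    (v5 ∧ v1) ↔ v4 = False
      v5 ∧ v1 = True
  ¬((v4 ∨ v2)) = True
    v4 ∨ v2 = False
Both conjuncts True, so the formula holds.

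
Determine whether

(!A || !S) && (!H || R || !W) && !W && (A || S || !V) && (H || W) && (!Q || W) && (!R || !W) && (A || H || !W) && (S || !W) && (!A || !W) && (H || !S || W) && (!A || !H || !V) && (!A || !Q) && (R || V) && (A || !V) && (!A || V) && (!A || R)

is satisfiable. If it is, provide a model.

R=T, Q=F, S=T, H=T, V=F, W=F, A=F

Unit clause (!W) forces W = False.
In (H || W) only H is left, so H = True.
In (!Q || W) only !Q is left, so Q = False.
Try R = False:
  (R || V) forces V = True.
  (!A || !H || !V) forces A = False.
  clause (A || !V) is falsified — backtrack.
So R = True.
Set S = True.
  then (!A || !S) forces A = False.
  then (A || !V) forces V = False.
All clauses satisfied.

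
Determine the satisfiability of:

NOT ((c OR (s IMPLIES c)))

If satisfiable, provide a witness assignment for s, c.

s = True, c = False

  NOT ((c OR (s IMPLIES c))) = True
    c OR (s IMPLIES c) = False
      s IMPLIES c = False
The formula evaluates to True.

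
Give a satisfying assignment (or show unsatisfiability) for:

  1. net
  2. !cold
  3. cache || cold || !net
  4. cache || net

cold = False, cache = True, net = True

Unit clause (net) forces net = True.
Unit clause (!cold) forces cold = False.
In (cache || cold || !net) only cache is left, so cache = True.
Check each clause:
  (net): net holds.
  (!cold): !cold holds.
  (cache || cold || !net): cache holds.
  (cache || net): cache holds.
All clauses satisfied.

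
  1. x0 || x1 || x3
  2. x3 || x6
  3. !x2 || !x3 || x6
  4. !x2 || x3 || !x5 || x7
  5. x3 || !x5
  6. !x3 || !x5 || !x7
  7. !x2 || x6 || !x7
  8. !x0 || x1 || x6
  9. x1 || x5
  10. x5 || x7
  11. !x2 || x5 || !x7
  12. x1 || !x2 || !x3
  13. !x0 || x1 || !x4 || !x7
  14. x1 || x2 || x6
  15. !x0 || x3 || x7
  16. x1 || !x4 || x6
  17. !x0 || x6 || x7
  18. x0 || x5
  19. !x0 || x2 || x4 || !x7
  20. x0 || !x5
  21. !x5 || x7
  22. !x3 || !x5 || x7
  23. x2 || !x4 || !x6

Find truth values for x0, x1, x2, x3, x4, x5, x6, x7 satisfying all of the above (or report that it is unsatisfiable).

x0 = True, x1 = True, x2 = False, x3 = True, x4 = True, x5 = False, x6 = False, x7 = True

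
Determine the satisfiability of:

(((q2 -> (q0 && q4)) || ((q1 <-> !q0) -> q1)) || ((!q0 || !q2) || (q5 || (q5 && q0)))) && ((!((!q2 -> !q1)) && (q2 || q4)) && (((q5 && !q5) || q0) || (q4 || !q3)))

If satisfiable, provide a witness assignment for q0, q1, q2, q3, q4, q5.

q0=T, q1=T, q2=F, q3=T, q4=T, q5=T

  ((q2 -> (q0 && q4)) || ((q1 <-> !q0) -> q1)) || ((!q0 || !q2) || (q5 || (q5 && q0))) = True
    (q2 -> (q0 && q4)) || ((q1 <-> !q0) -> q1) = True
      q2 -> (q0 && q4) = True
        q0 && q4 = True
      (q1 <-> !q0) -> q1 = True
        q1 <-> !q0 = False
          !q0 = False
    (!q0 || !q2) || (q5 || (q5 && q0)) = True
      !q0 || !q2 = True
        !q0 = False
        !q2 = True
      q5 || (q5 && q0) = True
        q5 && q0 = True
  (!((!q2 -> !q1)) && (q2 || q4)) && (((q5 && !q5) || q0) || (q4 || !q3)) = True
    !((!q2 -> !q1)) && (q2 || q4) = True
      !((!q2 -> !q1)) = True
        !q2 -> !q1 = False
          !q2 = True
          !q1 = False
      q2 || q4 = True
    ((q5 && !q5) || q0) || (q4 || !q3) = True
      (q5 && !q5) || q0 = True
        q5 && !q5 = False
          !q5 = False
      q4 || !q3 = True
        !q3 = False
Both conjuncts True, so the formula holds.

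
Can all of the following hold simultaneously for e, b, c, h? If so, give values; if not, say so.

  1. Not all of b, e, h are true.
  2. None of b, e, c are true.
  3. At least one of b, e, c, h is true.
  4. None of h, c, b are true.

Unsatisfiable

Case h = True:
  Constraint (4) is violated (h=T) — contradiction.
Case h = False:
  (2) forces b = False.
  (2) forces e = False.
  (2) forces c = False.
  Constraint (3) is violated (b=F, e=F, c=F, h=F) — contradiction.
Both cases fail — unsatisfiable.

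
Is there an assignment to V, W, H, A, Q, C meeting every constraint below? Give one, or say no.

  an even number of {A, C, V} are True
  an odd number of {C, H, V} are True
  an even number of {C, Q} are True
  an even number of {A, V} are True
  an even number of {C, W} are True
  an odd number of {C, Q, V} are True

V = True, W = False, H = False, A = True, Q = False, C = False

{A, C, V}: 2 true → even ✓
{C, H, V}: 1 true → odd ✓
{C, Q}: 0 true → even ✓
{A, V}: 2 true → even ✓
{C, W}: 0 true → even ✓
{C, Q, V}: 1 true → odd ✓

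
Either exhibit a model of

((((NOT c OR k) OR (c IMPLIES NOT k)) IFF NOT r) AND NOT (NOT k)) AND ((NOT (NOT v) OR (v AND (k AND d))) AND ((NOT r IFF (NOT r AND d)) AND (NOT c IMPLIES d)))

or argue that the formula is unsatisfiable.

d=T, c=F, v=T, k=T, r=F

  (((NOT c OR k) OR (c IMPLIES NOT k)) IFF NOT r) AND NOT (NOT k) = True
    ((NOT c OR k) OR (c IMPLIES NOT k)) IFF NOT r = True
      (NOT c OR k) OR (c IMPLIES NOT k) = True
        NOT c OR k = True
          NOT c = True
        c IMPLIES NOT k = True
          NOT k = False
      NOT r = True
    NOT (NOT k) = True
      NOT k = False
  (NOT (NOT v) OR (v AND (k AND d))) AND ((NOT r IFF (NOT r AND d)) AND (NOT c IMPLIES d)) = True
    NOT (NOT v) OR (v AND (k AND d)) = True
      NOT (NOT v) = True
        NOT v = False
      v AND (k AND d) = True
        k AND d = True
    (NOT r IFF (NOT r AND d)) AND (NOT c IMPLIES d) = True
      NOT r IFF (NOT r AND d) = True
        NOT r = True
        NOT r AND d = True
          NOT r = True
      NOT c IMPLIES d = True
        NOT c = True
Both conjuncts True, so the formula holds.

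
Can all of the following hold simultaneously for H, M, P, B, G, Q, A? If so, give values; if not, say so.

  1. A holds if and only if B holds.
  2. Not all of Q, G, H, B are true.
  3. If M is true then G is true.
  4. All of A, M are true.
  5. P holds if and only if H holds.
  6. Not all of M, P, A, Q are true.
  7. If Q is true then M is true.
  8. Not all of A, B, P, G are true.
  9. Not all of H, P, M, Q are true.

H: False, M: True, P: False, B: True, G: True, Q: False, A: True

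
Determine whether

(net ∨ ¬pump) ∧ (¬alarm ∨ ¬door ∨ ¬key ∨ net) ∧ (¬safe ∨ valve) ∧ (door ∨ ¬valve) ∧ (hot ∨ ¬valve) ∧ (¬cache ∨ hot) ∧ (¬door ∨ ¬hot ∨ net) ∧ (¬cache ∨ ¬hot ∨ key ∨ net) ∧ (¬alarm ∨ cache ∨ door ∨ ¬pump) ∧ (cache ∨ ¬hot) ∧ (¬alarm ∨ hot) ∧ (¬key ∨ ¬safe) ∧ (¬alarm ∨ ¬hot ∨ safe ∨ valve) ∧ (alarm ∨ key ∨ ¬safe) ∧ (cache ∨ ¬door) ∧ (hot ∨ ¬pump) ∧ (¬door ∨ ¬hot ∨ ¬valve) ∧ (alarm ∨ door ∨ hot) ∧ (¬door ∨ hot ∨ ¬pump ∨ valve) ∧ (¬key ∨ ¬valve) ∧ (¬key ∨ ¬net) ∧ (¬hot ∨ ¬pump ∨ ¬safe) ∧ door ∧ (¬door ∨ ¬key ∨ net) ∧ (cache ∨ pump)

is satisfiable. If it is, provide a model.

door: True; alarm: False; hot: True; cache: True; valve: False; key: False; safe: False; net: True; pump: False

Unit clause (door) forces door = True.
In (cache ∨ ¬door) only cache is left, so cache = True.
In (¬cache ∨ hot) only hot is left, so hot = True.
In (¬door ∨ ¬hot ∨ net) only net is left, so net = True.
In (¬door ∨ ¬hot ∨ ¬valve) only ¬valve is left, so valve = False.
In (¬key ∨ ¬net) only ¬key is left, so key = False.
In (¬safe ∨ valve) only ¬safe is left, so safe = False.
In (¬alarm ∨ ¬hot ∨ safe ∨ valve) only ¬alarm is left, so alarm = False.
Set pump = False.
All clauses satisfied.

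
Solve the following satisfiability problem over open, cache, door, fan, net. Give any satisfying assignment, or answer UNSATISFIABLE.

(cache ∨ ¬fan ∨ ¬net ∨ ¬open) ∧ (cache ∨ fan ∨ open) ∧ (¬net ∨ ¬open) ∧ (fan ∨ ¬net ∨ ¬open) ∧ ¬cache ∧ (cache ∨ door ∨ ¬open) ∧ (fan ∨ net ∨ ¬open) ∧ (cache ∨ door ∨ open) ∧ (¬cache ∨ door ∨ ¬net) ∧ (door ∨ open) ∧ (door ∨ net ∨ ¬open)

open = True, cache = False, door = True, fan = True, net = False

Unit clause (¬cache) forces cache = False.
Set open = True.
  then (¬net ∨ ¬open) forces net = False.
  then (cache ∨ door ∨ ¬open) forces door = True.
  then (fan ∨ net ∨ ¬open) forces fan = True.
All clauses satisfied.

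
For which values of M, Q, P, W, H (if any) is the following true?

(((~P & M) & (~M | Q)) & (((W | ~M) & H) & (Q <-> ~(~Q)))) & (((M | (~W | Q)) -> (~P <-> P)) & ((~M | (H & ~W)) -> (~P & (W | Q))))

Unsatisfiable — no assignment works.

Case M = True: the formula simplifies to ((~P & Q) & ((W & H) & (Q <-> ~(~Q)))) & ((~P <-> P) & ((H & ~W) -> (~P & (W | Q)))).
  P = True: the conjunct ~P is False.
  P = False: the conjunct ~P <-> P becomes ~False <-> False = False.
Case M = False: the conjunct M is False.
Both cases fail — unsatisfiable.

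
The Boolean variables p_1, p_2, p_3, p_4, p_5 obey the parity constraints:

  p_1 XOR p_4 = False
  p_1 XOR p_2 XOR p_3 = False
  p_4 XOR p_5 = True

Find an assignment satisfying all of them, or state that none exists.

p_1=F, p_2=F, p_3=F, p_4=F, p_5=T

p_1 XOR p_4 = F XOR F = False ✓
p_1 XOR p_2 XOR p_3 = F XOR F XOR F = False ✓
p_4 XOR p_5 = F XOR T = True ✓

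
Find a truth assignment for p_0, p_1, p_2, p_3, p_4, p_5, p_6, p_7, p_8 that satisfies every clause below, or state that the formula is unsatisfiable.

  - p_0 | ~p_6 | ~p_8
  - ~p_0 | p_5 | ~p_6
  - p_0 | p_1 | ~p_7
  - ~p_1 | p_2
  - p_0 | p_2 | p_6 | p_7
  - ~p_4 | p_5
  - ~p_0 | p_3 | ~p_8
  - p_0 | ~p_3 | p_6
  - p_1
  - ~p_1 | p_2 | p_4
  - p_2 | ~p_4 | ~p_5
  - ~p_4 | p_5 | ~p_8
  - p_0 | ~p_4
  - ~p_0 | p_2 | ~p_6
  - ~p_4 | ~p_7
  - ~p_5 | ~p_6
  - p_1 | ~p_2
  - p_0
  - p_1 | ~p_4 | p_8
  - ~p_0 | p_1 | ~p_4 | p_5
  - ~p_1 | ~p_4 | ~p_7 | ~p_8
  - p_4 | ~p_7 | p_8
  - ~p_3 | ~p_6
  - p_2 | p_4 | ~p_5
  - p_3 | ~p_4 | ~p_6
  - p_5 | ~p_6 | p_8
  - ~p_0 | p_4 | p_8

Unit clause (p_1) forces p_1 = True.
Unit clause (p_0) forces p_0 = True.
In (~p_1 | p_2) only p_2 is left, so p_2 = True.
Set p_3 = True.
  then (~p_3 | ~p_6) forces p_6 = False.
Set p_4 = True.
  then (~p_4 | p_5) forces p_5 = True.
  then (~p_4 | ~p_7) forces p_7 = False.
Set p_8 = False.
All clauses satisfied.

p_0 = True, p_1 = True, p_2 = True, p_3 = True, p_4 = True, p_5 = True, p_6 = False, p_7 = False, p_8 = False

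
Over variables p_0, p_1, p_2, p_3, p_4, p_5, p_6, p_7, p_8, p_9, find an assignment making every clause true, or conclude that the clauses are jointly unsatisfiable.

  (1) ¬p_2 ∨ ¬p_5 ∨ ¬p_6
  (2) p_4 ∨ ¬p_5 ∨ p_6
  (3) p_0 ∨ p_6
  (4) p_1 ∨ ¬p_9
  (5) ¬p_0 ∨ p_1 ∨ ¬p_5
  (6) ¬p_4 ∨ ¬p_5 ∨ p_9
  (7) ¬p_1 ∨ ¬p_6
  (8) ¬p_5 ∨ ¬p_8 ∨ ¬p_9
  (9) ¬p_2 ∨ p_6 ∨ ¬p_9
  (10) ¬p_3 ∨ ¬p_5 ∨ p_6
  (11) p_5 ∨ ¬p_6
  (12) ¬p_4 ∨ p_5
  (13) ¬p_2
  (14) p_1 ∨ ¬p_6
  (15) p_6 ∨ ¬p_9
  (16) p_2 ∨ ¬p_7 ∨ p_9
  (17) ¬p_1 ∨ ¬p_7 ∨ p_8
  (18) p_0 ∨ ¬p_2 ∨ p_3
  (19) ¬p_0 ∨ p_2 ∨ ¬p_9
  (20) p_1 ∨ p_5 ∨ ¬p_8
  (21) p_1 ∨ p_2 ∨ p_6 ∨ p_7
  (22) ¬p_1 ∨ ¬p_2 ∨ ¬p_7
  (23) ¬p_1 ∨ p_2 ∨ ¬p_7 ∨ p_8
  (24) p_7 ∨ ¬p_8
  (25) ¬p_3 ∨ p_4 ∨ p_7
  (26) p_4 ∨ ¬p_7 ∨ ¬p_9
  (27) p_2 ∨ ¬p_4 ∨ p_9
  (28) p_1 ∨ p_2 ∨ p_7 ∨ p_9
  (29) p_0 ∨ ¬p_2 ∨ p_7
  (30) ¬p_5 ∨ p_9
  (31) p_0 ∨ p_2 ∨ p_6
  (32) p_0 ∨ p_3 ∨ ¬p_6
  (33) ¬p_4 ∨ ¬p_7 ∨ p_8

Unit clause (¬p_2) forces p_2 = False.
Try p_0 = False:
  (p_0 ∨ p_6) forces p_6 = True.
  (¬p_1 ∨ ¬p_6) forces p_1 = False.
  clause (p_1 ∨ ¬p_6) is falsified — backtrack.
So p_0 = True.
  then (¬p_0 ∨ p_2 ∨ ¬p_9) forces p_9 = False.
  then (p_2 ∨ ¬p_4 ∨ p_9) forces p_4 = False.
  then (¬p_5 ∨ p_9) forces p_5 = False.
  then (p_5 ∨ ¬p_6) forces p_6 = False.
  then (p_2 ∨ ¬p_7 ∨ p_9) forces p_7 = False.
  then (p_1 ∨ p_2 ∨ p_6 ∨ p_7) forces p_1 = True.
  then (p_7 ∨ ¬p_8) forces p_8 = False.
  then (¬p_3 ∨ p_4 ∨ p_7) forces p_3 = False.
All clauses satisfied.

p_0 = True, p_1 = True, p_2 = False, p_3 = False, p_4 = False, p_5 = False, p_6 = False, p_7 = False, p_8 = False, p_9 = False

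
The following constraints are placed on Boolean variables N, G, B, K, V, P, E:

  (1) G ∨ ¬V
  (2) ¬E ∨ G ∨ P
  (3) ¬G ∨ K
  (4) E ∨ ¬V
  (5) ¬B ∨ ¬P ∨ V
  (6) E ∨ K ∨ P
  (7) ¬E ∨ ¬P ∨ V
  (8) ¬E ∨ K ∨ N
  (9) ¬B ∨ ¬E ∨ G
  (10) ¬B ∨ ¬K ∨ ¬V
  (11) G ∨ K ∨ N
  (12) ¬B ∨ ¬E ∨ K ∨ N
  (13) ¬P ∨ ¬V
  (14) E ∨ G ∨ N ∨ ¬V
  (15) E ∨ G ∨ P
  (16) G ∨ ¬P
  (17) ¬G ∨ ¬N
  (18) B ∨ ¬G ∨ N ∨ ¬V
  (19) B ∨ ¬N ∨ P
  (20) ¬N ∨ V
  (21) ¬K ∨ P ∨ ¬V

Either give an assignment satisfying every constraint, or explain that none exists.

N=F; G=T; B=F; K=T; V=F; P=F; E=F

Set N = False.
Try G = False:
  (G ∨ ¬V) forces V = False.
  (G ∨ K ∨ N) forces K = True.
  (G ∨ ¬P) forces P = False.
  (¬E ∨ G ∨ P) forces E = False.
  clause (E ∨ G ∨ P) is falsified — backtrack.
So G = True.
  then (¬G ∨ K) forces K = True.
Set B = False.
  then (B ∨ ¬G ∨ N ∨ ¬V) forces V = False.
Set P = False.
Set E = False.
All clauses satisfied.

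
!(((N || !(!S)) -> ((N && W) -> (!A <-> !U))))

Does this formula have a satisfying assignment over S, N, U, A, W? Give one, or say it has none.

S = True, N = True, U = False, A = True, W = True

  !(((N || !(!S)) -> ((N && W) -> (!A <-> !U)))) = True
    (N || !(!S)) -> ((N && W) -> (!A <-> !U)) = False
      N || !(!S) = True
        !(!S) = True
          !S = False
      (N && W) -> (!A <-> !U) = False
        N && W = True
        !A <-> !U = False
          !A = False
          !U = True
The formula evaluates to True.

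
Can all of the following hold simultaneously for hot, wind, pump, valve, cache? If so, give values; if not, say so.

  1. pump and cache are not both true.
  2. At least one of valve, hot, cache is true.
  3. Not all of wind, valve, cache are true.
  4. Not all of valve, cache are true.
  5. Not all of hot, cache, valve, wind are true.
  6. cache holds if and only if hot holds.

hot=F, wind=T, pump=T, valve=T, cache=F

  (1) pump=T, cache=F — not both ✓
  (2) {valve, hot, cache}: 1 true — at least one ✓
  (3) {wind, valve, cache}: 2/3 true — not all ✓
  (4) {valve, cache}: 1/2 true — not all ✓
  (5) {hot, cache, valve, wind}: 2/4 true — not all ✓
  (6) cache=F, hot=F — same ✓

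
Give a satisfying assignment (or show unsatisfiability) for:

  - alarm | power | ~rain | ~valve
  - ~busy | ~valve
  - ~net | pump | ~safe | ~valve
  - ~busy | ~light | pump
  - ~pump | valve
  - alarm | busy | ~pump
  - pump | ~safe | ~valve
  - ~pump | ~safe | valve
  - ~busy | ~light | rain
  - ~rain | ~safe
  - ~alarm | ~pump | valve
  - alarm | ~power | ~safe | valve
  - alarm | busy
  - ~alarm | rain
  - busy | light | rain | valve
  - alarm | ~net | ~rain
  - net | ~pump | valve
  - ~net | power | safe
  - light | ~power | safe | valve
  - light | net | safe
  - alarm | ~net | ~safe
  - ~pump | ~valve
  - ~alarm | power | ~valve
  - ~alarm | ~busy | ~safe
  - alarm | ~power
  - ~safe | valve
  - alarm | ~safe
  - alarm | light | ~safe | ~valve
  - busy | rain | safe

Set valve = False.
  then (~pump | valve) forces pump = False.
  then (~safe | valve) forces safe = False.
Set power = False.
  then (~net | power | safe) forces net = False.
  then (light | net | safe) forces light = True.
  then (~busy | ~light | pump) forces busy = False.
  then (alarm | busy) forces alarm = True.
  then (~alarm | rain) forces rain = True.
All clauses satisfied.

valve = False; safe = False; power = False; rain = True; net = False; light = True; busy = False; alarm = True; pump = False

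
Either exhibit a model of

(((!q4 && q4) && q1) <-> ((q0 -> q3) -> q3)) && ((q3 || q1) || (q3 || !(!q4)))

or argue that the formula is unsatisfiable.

q0: False, q1: True, q3: False, q4: True

  ((!q4 && q4) && q1) <-> ((q0 -> q3) -> q3) = True
    (!q4 && q4) && q1 = False
      !q4 && q4 = False
        !q4 = False
    (q0 -> q3) -> q3 = False
      q0 -> q3 = True
  (q3 || q1) || (q3 || !(!q4)) = True
    q3 || q1 = True
    q3 || !(!q4) = True
      !(!q4) = True
        !q4 = False
Both conjuncts True, so the formula holds.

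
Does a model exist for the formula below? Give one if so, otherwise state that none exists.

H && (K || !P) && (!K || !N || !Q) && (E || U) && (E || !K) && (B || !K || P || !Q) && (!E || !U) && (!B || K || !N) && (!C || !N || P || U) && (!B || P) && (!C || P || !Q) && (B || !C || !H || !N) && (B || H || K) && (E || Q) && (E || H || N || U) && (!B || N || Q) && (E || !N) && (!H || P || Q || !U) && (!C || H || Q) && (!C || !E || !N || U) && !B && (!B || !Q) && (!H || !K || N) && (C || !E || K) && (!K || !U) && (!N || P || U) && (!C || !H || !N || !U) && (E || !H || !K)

Unit clause (H) forces H = True.
Unit clause (!B) forces B = False.
Set U = False.
  then (E || U) forces E = True.
Set K = True.
  then (!H || !K || N) forces N = True.
  then (!N || P || U) forces P = True.
  then (!K || !N || !Q) forces Q = False.
  then (B || !C || !H || !N) forces C = False.
All clauses satisfied.

U = False, K = True, N = True, H = True, B = False, C = False, Q = False, E = True, P = True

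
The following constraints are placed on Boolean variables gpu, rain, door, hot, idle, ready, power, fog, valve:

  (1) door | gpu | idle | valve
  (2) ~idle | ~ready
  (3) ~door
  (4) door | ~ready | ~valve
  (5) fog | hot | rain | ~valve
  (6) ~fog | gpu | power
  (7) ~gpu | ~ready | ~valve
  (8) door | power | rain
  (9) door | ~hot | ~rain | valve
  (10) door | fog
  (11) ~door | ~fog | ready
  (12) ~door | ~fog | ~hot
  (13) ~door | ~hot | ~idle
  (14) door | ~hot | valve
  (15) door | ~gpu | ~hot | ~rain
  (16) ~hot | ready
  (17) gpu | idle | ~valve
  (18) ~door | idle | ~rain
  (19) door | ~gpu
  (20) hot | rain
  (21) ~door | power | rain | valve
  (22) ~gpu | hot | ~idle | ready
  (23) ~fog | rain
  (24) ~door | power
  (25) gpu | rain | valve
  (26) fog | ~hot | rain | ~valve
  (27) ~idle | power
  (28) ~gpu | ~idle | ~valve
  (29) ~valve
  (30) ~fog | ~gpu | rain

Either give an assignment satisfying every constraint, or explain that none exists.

gpu = False; rain = True; door = False; hot = False; idle = True; ready = False; power = True; fog = True; valve = False

Unit clause (~door) forces door = False.
In (door | fog) only fog is left, so fog = True.
In (door | ~gpu) only ~gpu is left, so gpu = False.
In (~fog | rain) only rain is left, so rain = True.
Unit clause (~valve) forces valve = False.
In (door | gpu | idle | valve) only idle is left, so idle = True.
In (~idle | ~ready) only ~ready is left, so ready = False.
In (~fog | gpu | power) only power is left, so power = True.
In (door | ~hot | ~rain | valve) only ~hot is left, so hot = False.
All clauses satisfied.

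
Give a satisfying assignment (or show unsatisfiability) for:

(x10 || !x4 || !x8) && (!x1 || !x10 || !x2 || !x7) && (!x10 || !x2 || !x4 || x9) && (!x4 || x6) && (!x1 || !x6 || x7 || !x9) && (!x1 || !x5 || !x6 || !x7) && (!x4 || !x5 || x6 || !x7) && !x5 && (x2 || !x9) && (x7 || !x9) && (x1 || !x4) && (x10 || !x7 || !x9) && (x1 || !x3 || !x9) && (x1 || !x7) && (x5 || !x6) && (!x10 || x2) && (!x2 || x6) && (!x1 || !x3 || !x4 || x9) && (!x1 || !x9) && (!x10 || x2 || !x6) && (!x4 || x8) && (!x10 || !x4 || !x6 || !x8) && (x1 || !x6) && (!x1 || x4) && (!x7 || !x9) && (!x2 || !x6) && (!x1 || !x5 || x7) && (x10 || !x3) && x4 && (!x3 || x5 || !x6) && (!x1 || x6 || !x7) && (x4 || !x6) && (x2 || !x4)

UNSATISFIABLE

Case x4 = True:
  (!x4 || x6) forces x6 = True.
  (!x5) forces x5 = False.
  Clause (x5 || !x6) is falsified — contradiction.
Case x4 = False:
  Clause (x4) is falsified — contradiction.
Both cases fail, so the formula is unsatisfiable.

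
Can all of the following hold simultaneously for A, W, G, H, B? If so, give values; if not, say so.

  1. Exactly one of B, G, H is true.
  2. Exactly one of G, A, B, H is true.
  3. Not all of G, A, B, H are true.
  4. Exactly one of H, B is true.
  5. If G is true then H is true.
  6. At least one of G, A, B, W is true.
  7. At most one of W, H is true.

A = False, W = False, G = False, H = False, B = True

  (1) {B, G, H}: 1 true — exactly one ✓
  (2) {G, A, B, H}: 1 true — exactly one ✓
  (3) {G, A, B, H}: 1/4 true — not all ✓
  (4) {H, B}: 1 true — exactly one ✓
  (5) G=F ⇒ H: vacuous ✓
  (6) {G, A, B, W}: 1 true — at least one ✓
  (7) {W, H}: 0 true — at most one ✓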